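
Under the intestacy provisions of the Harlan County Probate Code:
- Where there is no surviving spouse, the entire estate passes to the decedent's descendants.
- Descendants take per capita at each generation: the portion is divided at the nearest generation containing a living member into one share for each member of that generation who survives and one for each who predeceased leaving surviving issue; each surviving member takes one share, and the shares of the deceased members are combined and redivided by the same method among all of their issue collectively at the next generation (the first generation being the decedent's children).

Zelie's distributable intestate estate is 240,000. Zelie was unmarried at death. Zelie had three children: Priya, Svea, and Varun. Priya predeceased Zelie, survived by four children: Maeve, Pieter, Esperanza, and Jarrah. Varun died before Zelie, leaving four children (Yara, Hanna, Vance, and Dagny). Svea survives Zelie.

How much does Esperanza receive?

Esperanza receives 20,000.

The entire 240,000 passes to the descendants.
That amount (240,000) is divided at the children's generation into 3 shares of 80,000. Svea takes 80,000. The 2 shares of the deceased (Priya and Varun) are combined into a pool of 160,000.
That pool (160,000) is divided at the grandchildren's generation equally among Maeve, Pieter, Esperanza, Jarrah, Yara, Hanna, Vance, and Dagny: 20,000 each.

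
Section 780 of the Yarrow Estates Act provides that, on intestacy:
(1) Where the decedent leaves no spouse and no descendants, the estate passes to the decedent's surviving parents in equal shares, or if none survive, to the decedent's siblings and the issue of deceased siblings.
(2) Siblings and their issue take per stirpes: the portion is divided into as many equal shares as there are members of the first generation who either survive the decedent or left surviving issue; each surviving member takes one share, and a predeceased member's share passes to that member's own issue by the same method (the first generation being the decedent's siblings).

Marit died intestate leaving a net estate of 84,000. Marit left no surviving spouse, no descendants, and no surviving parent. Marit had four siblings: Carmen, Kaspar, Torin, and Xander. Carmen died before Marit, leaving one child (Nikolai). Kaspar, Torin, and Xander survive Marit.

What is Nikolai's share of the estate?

The entire 84,000 passes to the siblings and their issue.
That amount (84,000) is divided into 4 shares of 21,000: Kaspar, Torin, and Xander each take 21,000; Carmen's 21,000 share passes to Carmen's issue.
Carmen's share (21,000) passes entirely to Nikolai.

Nikolai receives 21,000.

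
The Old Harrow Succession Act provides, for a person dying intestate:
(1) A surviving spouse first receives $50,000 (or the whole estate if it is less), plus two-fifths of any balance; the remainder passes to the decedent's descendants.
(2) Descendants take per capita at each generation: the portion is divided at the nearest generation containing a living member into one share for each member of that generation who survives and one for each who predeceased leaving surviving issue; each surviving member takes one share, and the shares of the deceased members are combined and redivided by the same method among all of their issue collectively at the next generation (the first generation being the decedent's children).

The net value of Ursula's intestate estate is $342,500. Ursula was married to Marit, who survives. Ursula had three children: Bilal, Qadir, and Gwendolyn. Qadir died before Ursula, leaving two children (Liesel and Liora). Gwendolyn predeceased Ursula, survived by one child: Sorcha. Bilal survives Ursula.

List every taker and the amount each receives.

Marit first takes $50,000, leaving a balance of $292,500. Marit then takes two-fifths of the balance ($117,000), for a total of $167,000. The remaining $175,500 passes to the descendants.
The descendants' portion ($175,500) is divided at the children's generation into 3 shares of $58,500. Bilal takes $58,500. The 2 shares of the deceased (Qadir and Gwendolyn) are combined into a pool of $117,000.
That pool ($117,000) is divided at the grandchildren's generation equally among Liesel, Liora, and Sorcha: $39,000 each.

Marit: $167,000; Bilal: $58,500; Liesel: $39,000; Liora: $39,000; Sorcha: $39,000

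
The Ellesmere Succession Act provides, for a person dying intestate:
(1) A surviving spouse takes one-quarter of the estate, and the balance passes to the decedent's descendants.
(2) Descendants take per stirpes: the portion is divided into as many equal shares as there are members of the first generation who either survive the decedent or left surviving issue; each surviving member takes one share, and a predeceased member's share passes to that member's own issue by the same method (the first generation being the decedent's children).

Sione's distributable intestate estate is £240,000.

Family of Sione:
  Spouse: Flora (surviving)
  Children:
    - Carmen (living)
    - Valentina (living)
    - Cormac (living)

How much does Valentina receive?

Valentina receives £60,000.

Flora takes one-quarter of £240,000 = £60,000. The remaining £180,000 passes to the descendants.
The descendants' portion (£180,000) is divided into 3 shares of £60,000: Carmen, Valentina, and Cormac each take £60,000.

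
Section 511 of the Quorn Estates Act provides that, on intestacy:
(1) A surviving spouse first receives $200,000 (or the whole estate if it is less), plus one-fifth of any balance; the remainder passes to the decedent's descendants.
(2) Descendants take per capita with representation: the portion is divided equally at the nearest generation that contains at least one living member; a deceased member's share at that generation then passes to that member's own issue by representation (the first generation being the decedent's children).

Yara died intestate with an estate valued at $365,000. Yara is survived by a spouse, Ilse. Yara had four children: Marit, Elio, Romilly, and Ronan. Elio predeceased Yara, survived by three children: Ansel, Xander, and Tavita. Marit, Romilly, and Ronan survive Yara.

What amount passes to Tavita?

Ilse first takes $200,000, leaving a balance of $165,000. Ilse then takes one-fifth of the balance ($33,000), for a total of $233,000. The remaining $132,000 passes to the descendants.
The descendants' portion ($132,000) is divided into 4 shares of $33,000: Marit, Romilly, and Ronan each take $33,000; Elio's $33,000 share passes to Elio's issue.
Elio's share ($33,000) is divided into 3 shares of $11,000: Ansel, Xander, and Tavita each take $11,000.

Tavita receives $11,000.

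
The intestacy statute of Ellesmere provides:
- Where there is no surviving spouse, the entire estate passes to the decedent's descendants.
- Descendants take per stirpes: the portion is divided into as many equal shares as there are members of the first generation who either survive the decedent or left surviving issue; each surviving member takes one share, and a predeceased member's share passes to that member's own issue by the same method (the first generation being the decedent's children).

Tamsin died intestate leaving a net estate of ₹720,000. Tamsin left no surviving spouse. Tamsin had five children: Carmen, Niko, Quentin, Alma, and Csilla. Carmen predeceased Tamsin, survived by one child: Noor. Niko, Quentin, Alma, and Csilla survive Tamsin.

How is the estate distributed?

Noor: ₹144,000; Niko: ₹144,000; Quentin: ₹144,000; Alma: ₹144,000; Csilla: ₹144,000

The entire ₹720,000 passes to the descendants.
That amount (₹720,000) is divided into 5 shares of ₹144,000: Niko, Quentin, Alma, and Csilla each take ₹144,000; Carmen's ₹144,000 share passes to Carmen's issue.
Carmen's share (₹144,000) passes entirely to Noor.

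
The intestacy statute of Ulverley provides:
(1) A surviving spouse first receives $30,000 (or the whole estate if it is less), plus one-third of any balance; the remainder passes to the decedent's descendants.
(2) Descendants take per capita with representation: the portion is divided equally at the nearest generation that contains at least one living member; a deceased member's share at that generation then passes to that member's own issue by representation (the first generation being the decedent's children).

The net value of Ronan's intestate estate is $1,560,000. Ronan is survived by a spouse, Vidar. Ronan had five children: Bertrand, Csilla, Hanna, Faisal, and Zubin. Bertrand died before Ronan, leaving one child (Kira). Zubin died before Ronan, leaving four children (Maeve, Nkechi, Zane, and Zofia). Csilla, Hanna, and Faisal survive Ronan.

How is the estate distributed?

Vidar: $540,000; Kira: $204,000; Csilla: $204,000; Hanna: $204,000; Faisal: $204,000; Maeve: $51,000; Nkechi: $51,000; Zane: $51,000; Zofia: $51,000

Vidar first takes $30,000, leaving a balance of $1,530,000. Vidar then takes one-third of the balance ($510,000), for a total of $540,000. The remaining $1,020,000 passes to the descendants.
The descendants' portion ($1,020,000) is divided into 5 shares of $204,000: Csilla, Hanna, and Faisal each take $204,000; Bertrand's $204,000 share passes to Bertrand's issue; Zubin's $204,000 share passes to Zubin's issue.
Bertrand's share ($204,000) passes entirely to Kira.
Zubin's share ($204,000) is divided into 4 shares of $51,000: Maeve, Nkechi, Zane, and Zofia each take $51,000.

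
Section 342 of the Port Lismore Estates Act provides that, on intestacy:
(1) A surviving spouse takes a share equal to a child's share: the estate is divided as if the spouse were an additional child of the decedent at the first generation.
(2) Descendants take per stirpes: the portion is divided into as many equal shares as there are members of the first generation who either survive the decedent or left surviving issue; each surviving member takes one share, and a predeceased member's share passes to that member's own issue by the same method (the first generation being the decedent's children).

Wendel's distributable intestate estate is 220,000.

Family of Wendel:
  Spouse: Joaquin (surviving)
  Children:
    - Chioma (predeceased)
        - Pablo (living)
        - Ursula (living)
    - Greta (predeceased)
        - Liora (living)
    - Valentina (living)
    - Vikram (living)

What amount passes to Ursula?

The spouse counts as an additional share at the children's level, so there are 5 primary shares of 44,000. Joaquin takes one such share (44,000).
The children's combined portion (176,000) is divided into 4 shares of 44,000: Valentina and Vikram each take 44,000; Chioma's 44,000 share passes to Chioma's issue; Greta's 44,000 share passes to Greta's issue.
Chioma's share (44,000) is divided into 2 shares of 22,000: Pablo and Ursula each take 22,000.
Greta's share (44,000) passes entirely to Liora.

Ursula receives 22,000.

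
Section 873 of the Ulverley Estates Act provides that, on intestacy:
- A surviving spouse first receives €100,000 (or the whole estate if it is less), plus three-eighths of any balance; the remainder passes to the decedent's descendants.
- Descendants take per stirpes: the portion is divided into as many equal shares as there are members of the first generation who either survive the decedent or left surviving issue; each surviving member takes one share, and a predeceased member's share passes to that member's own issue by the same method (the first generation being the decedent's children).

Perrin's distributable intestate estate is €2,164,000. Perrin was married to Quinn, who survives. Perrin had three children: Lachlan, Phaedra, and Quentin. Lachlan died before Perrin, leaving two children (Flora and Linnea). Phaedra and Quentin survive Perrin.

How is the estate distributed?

Quinn: €874,000; Flora: €215,000; Linnea: €215,000; Phaedra: €430,000; Quentin: €430,000

Quinn first takes €100,000, leaving a balance of €2,064,000. Quinn then takes three-eighths of the balance (€774,000), for a total of €874,000. The remaining €1,290,000 passes to the descendants.
The descendants' portion (€1,290,000) is divided into 3 shares of €430,000: Phaedra and Quentin each take €430,000; Lachlan's €430,000 share passes to Lachlan's issue.
Lachlan's share (€430,000) is divided into 2 shares of €215,000: Flora and Linnea each take €215,000.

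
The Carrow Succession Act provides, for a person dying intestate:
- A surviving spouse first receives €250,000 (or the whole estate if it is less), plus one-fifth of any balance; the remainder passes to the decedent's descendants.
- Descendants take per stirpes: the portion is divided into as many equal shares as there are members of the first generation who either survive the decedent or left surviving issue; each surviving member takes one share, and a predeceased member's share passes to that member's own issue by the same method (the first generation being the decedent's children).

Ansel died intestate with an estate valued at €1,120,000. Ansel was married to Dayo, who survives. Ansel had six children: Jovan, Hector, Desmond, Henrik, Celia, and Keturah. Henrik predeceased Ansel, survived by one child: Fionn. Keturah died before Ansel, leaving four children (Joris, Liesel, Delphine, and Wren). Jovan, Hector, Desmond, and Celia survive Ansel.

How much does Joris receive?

Joris receives €29,000.

Dayo first takes €250,000, leaving a balance of €870,000. Dayo then takes one-fifth of the balance (€174,000), for a total of €424,000. The remaining €696,000 passes to the descendants.
The descendants' portion (€696,000) is divided into 6 shares of €116,000: Jovan, Hector, Desmond, and Celia each take €116,000; Henrik's €116,000 share passes to Henrik's issue; Keturah's €116,000 share passes to Keturah's issue.
Henrik's share (€116,000) passes entirely to Fionn.
Keturah's share (€116,000) is divided into 4 shares of €29,000: Joris, Liesel, Delphine, and Wren each take €29,000.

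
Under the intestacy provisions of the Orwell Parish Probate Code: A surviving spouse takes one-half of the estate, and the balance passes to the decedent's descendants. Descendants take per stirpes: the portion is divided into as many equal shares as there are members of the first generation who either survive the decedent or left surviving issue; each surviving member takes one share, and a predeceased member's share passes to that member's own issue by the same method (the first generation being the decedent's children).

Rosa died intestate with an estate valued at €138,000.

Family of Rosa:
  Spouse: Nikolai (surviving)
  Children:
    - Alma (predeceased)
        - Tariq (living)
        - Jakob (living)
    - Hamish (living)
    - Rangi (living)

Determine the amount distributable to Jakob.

Jakob receives €11,500.

Nikolai takes one-half of €138,000 = €69,000. The remaining €69,000 passes to the descendants.
The descendants' portion (€69,000) is divided into 3 shares of €23,000: Hamish and Rangi each take €23,000; Alma's €23,000 share passes to Alma's issue.
Alma's share (€23,000) is divided into 2 shares of €11,500: Tariq and Jakob each take €11,500.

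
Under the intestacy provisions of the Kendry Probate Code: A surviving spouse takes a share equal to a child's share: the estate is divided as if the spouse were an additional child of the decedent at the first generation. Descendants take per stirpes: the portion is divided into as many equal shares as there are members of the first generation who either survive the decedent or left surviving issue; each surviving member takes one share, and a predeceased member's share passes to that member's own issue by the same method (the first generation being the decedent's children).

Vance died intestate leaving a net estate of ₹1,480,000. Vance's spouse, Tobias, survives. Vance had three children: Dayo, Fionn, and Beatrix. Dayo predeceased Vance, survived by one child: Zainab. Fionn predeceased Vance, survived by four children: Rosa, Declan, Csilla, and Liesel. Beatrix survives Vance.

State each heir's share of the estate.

The spouse counts as an additional share at the children's level, so there are 4 primary shares of ₹370,000. Tobias takes one such share (₹370,000).
The children's combined portion (₹1,110,000) is divided into 3 shares of ₹370,000: Beatrix takes ₹370,000; Dayo's ₹370,000 share passes to Dayo's issue; Fionn's ₹370,000 share passes to Fionn's issue.
Dayo's share (₹370,000) passes entirely to Zainab.
Fionn's share (₹370,000) is divided into 4 shares of ₹92,500: Rosa, Declan, Csilla, and Liesel each take ₹92,500.

Tobias: ₹370,000; Zainab: ₹370,000; Rosa: ₹92,500; Declan: ₹92,500; Csilla: ₹92,500; Liesel: ₹92,500; Beatrix: ₹370,000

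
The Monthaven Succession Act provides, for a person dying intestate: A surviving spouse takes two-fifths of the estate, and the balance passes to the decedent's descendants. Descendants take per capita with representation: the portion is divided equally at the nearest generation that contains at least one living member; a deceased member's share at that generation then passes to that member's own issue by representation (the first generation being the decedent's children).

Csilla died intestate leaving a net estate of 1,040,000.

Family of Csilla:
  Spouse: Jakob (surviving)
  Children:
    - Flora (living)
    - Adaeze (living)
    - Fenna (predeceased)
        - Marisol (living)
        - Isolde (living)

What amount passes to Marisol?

Jakob takes two-fifths of 1,040,000 = 416,000. The remaining 624,000 passes to the descendants.
The descendants' portion (624,000) is divided into 3 shares of 208,000: Flora and Adaeze each take 208,000; Fenna's 208,000 share passes to Fenna's issue.
Fenna's share (208,000) is divided into 2 shares of 104,000: Marisol and Isolde each take 104,000.

Marisol receives 104,000.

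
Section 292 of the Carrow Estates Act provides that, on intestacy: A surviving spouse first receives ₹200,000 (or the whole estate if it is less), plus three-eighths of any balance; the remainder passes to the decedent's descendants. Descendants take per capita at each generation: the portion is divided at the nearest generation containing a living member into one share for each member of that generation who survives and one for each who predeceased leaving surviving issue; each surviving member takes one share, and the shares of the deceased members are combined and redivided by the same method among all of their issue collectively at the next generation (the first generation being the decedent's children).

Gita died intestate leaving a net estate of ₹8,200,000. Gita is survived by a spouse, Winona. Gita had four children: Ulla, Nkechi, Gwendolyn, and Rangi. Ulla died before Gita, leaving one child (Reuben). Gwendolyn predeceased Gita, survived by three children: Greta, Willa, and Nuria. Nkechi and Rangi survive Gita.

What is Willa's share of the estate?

Willa receives ₹625,000.

Winona first takes ₹200,000, leaving a balance of ₹8,000,000. Winona then takes three-eighths of the balance (₹3,000,000), for a total of ₹3,200,000. The remaining ₹5,000,000 passes to the descendants.
The descendants' portion (₹5,000,000) is divided at the children's generation into 4 shares of ₹1,250,000. Nkechi and Rangi each take ₹1,250,000. The 2 shares of the deceased (Ulla and Gwendolyn) are combined into a pool of ₹2,500,000.
That pool (₹2,500,000) is divided at the grandchildren's generation equally among Reuben, Greta, Willa, and Nuria: ₹625,000 each.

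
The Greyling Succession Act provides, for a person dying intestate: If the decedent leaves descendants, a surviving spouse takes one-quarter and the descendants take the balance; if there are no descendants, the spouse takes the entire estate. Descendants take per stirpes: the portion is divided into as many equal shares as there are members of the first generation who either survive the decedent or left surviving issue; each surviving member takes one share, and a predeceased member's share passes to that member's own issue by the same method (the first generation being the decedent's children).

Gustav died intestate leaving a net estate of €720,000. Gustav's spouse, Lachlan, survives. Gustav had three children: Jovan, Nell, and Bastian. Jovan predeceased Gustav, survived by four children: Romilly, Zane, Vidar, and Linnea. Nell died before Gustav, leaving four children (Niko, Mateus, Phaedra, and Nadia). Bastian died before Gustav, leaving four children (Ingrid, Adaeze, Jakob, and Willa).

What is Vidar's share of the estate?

Vidar receives €45,000.

Lachlan takes one-quarter of €720,000 = €180,000. The remaining €540,000 passes to the descendants.
The descendants' portion (€540,000) is divided into 3 shares of €180,000: Jovan's €180,000 share passes to Jovan's issue; Nell's €180,000 share passes to Nell's issue; Bastian's €180,000 share passes to Bastian's issue.
Jovan's share (€180,000) is divided into 4 shares of €45,000: Romilly, Zane, Vidar, and Linnea each take €45,000.
Nell's share (€180,000) is divided into 4 shares of €45,000: Niko, Mateus, Phaedra, and Nadia each take €45,000.
Bastian's share (€180,000) is divided into 4 shares of €45,000: Ingrid, Adaeze, Jakob, and Willa each take €45,000.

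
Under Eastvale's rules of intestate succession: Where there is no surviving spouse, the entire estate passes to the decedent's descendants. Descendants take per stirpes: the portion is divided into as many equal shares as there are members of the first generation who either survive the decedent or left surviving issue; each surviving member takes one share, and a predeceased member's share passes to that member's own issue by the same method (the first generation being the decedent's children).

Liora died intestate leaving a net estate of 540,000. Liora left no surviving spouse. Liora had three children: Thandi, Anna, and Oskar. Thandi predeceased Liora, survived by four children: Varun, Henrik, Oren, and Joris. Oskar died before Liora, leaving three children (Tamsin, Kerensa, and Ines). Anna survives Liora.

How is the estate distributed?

The entire 540,000 passes to the descendants.
That amount (540,000) is divided into 3 shares of 180,000: Anna takes 180,000; Thandi's 180,000 share passes to Thandi's issue; Oskar's 180,000 share passes to Oskar's issue.
Thandi's share (180,000) is divided into 4 shares of 45,000: Varun, Henrik, Oren, and Joris each take 45,000.
Oskar's share (180,000) is divided into 3 shares of 60,000: Tamsin, Kerensa, and Ines each take 60,000.

Varun: 45,000; Henrik: 45,000; Oren: 45,000; Joris: 45,000; Anna: 180,000; Tamsin: 60,000; Kerensa: 60,000; Ines: 60,000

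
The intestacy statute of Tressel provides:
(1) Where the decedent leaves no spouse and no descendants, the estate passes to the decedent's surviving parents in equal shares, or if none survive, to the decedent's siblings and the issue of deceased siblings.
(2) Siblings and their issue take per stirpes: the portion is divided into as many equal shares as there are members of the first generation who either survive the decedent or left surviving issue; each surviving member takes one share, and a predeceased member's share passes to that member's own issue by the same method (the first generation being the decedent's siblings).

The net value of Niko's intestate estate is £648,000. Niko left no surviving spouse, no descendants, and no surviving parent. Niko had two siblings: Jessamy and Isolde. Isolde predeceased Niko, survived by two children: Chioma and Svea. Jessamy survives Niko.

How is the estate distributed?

Jessamy: £324,000; Chioma: £162,000; Svea: £162,000

The entire £648,000 passes to the siblings and their issue.
That amount (£648,000) is divided into 2 shares of £324,000: Jessamy takes £324,000; Isolde's £324,000 share passes to Isolde's issue.
Isolde's share (£324,000) is divided into 2 shares of £162,000: Chioma and Svea each take £162,000.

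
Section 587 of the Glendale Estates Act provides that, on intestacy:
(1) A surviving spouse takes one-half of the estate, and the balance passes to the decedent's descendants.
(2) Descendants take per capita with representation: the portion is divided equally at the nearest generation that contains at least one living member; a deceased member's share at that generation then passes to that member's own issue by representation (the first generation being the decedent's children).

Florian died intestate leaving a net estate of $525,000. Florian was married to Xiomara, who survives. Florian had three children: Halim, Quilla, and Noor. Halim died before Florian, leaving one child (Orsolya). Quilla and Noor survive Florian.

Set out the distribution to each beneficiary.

Xiomara takes one-half of $525,000 = $262,500. The remaining $262,500 passes to the descendants.
The descendants' portion ($262,500) is divided into 3 shares of $87,500: Quilla and Noor each take $87,500; Halim's $87,500 share passes to Halim's issue.
Halim's share ($87,500) passes entirely to Orsolya.

Xiomara: $262,500; Orsolya: $87,500; Quilla: $87,500; Noor: $87,500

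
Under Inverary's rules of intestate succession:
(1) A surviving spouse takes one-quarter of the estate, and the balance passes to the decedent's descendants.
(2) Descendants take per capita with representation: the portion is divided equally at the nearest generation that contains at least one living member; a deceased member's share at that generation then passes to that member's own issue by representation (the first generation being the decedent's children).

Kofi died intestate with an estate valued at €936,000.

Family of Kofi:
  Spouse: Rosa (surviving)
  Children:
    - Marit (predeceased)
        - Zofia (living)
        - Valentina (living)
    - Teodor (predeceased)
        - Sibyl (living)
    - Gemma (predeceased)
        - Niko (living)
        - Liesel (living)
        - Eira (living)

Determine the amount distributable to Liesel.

Liesel receives €117,000.

Rosa takes one-quarter of €936,000 = €234,000. The remaining €702,000 passes to the descendants.
No child survives, so the initial division is made at the grandchildren's generation.
The descendants' portion (€702,000) is divided into 6 shares of €117,000: Zofia, Valentina, Sibyl, Niko, Liesel, and Eira each take €117,000.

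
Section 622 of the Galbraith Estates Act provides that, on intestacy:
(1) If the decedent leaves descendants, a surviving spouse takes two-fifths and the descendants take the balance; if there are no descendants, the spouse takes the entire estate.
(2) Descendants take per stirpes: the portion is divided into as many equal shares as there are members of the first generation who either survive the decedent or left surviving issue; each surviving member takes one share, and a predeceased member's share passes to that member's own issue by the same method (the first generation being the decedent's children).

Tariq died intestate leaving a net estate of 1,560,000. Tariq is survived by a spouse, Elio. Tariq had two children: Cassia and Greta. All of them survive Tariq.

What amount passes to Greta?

Elio takes two-fifths of 1,560,000 = 624,000. The remaining 936,000 passes to the descendants.
The descendants' portion (936,000) is divided into 2 shares of 468,000: Cassia and Greta each take 468,000.

Greta receives 468,000.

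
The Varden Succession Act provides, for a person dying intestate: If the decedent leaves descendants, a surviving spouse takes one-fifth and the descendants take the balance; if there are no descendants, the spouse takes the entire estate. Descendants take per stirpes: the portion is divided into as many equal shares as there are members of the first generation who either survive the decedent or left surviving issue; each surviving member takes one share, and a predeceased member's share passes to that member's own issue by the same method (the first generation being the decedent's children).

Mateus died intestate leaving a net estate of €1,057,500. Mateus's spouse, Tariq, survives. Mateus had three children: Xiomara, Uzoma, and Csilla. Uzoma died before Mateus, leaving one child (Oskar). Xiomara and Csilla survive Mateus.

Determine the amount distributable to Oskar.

Tariq takes one-fifth of €1,057,500 = €211,500. The remaining €846,000 passes to the descendants.
The descendants' portion (€846,000) is divided into 3 shares of €282,000: Xiomara and Csilla each take €282,000; Uzoma's €282,000 share passes to Uzoma's issue.
Uzoma's share (€282,000) passes entirely to Oskar.

Oskar receives €282,000.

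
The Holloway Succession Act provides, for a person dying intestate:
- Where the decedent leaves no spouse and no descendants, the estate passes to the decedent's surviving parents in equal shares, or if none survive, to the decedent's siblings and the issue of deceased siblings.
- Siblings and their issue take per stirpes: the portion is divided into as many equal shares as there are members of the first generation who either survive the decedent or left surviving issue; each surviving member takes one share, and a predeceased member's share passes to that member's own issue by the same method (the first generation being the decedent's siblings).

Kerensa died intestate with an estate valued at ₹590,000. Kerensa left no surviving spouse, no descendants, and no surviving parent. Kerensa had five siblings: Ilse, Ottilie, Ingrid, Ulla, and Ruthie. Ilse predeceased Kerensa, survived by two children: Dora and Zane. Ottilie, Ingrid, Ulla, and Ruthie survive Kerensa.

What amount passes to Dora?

Dora receives ₹59,000.

The entire ₹590,000 passes to the siblings and their issue.
That amount (₹590,000) is divided into 5 shares of ₹118,000: Ottilie, Ingrid, Ulla, and Ruthie each take ₹118,000; Ilse's ₹118,000 share passes to Ilse's issue.
Ilse's share (₹118,000) is divided into 2 shares of ₹59,000: Dora and Zane each take ₹59,000.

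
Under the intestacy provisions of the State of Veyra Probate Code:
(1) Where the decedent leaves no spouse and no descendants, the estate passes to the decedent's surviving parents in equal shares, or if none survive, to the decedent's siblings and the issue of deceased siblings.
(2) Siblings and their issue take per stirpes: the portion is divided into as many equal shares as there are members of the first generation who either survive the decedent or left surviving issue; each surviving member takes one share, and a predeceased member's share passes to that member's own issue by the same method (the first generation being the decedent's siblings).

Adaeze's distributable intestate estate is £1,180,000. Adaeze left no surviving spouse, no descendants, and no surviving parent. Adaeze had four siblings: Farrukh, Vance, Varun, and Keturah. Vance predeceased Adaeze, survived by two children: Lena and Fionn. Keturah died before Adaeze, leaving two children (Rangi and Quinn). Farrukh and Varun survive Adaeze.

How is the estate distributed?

Farrukh: £295,000; Lena: £147,500; Fionn: £147,500; Varun: £295,000; Rangi: £147,500; Quinn: £147,500

The entire £1,180,000 passes to the siblings and their issue.
That amount (£1,180,000) is divided into 4 shares of £295,000: Farrukh and Varun each take £295,000; Vance's £295,000 share passes to Vance's issue; Keturah's £295,000 share passes to Keturah's issue.
Vance's share (£295,000) is divided into 2 shares of £147,500: Lena and Fionn each take £147,500.
Keturah's share (£295,000) is divided into 2 shares of £147,500: Rangi and Quinn each take £147,500.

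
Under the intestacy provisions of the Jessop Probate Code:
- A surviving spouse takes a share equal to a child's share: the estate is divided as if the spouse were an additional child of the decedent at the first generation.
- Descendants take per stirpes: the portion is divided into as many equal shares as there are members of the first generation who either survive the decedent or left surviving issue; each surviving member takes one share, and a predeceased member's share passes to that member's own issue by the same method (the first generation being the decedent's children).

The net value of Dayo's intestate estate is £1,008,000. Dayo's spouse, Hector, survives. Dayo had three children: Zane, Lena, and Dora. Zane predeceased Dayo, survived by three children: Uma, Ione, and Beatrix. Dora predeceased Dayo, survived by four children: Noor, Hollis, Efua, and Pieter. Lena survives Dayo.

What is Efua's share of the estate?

The spouse counts as an additional share at the children's level, so there are 4 primary shares of £252,000. Hector takes one such share (£252,000).
The children's combined portion (£756,000) is divided into 3 shares of £252,000: Lena takes £252,000; Zane's £252,000 share passes to Zane's issue; Dora's £252,000 share passes to Dora's issue.
Zane's share (£252,000) is divided into 3 shares of £84,000: Uma, Ione, and Beatrix each take £84,000.
Dora's share (£252,000) is divided into 4 shares of £63,000: Noor, Hollis, Efua, and Pieter each take £63,000.

Efua receives £63,000.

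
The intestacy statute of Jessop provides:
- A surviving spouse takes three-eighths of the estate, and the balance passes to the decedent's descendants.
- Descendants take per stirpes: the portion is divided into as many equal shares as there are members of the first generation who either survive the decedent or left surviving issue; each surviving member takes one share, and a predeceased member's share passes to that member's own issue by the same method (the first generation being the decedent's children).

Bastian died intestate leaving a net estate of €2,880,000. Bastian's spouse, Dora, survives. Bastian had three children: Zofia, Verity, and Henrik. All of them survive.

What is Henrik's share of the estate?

Henrik receives €600,000.

Dora takes three-eighths of €2,880,000 = €1,080,000. The remaining €1,800,000 passes to the descendants.
The descendants' portion (€1,800,000) is divided into 3 shares of €600,000: Zofia, Verity, and Henrik each take €600,000.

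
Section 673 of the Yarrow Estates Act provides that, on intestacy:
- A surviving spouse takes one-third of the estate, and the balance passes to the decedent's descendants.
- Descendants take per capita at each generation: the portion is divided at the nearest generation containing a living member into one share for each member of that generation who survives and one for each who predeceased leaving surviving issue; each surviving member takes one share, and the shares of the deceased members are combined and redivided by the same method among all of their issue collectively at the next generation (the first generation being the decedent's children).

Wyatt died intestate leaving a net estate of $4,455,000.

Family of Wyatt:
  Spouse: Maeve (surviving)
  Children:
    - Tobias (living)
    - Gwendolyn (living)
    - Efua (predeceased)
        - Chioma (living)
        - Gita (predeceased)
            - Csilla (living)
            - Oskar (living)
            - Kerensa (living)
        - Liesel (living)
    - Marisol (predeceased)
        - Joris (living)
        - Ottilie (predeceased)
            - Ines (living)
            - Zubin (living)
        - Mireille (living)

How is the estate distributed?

Maeve takes one-third of $4,455,000 = $1,485,000. The remaining $2,970,000 passes to the descendants.
The descendants' portion ($2,970,000) is divided at the children's generation into 4 shares of $742,500. Tobias and Gwendolyn each take $742,500. The 2 shares of the deceased (Efua and Marisol) are combined into a pool of $1,485,000.
That pool ($1,485,000) is divided at the grandchildren's generation into 6 shares of $247,500. Chioma, Liesel, Joris, and Mireille each take $247,500. The 2 shares of the deceased (Gita and Ottilie) are combined into a pool of $495,000.
That pool ($495,000) is divided at the great-grandchildren's generation equally among Csilla, Oskar, Kerensa, Ines, and Zubin: $99,000 each.

Maeve: $1,485,000; Tobias: $742,500; Gwendolyn: $742,500; Chioma: $247,500; Csilla: $99,000; Oskar: $99,000; Kerensa: $99,000; Liesel: $247,500; Joris: $247,500; Ines: $99,000; Zubin: $99,000; Mireille: $247,500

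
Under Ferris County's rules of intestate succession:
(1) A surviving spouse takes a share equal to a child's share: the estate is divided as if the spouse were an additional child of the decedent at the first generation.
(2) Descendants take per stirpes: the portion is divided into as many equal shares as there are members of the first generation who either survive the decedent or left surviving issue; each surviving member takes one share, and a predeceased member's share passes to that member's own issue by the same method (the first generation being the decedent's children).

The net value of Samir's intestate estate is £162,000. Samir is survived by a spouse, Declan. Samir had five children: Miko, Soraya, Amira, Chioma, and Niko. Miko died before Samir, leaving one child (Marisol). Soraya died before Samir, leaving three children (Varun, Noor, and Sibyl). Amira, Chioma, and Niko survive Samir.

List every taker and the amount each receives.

Declan: £27,000; Marisol: £27,000; Varun: £9,000; Noor: £9,000; Sibyl: £9,000; Amira: £27,000; Chioma: £27,000; Niko: £27,000

The spouse counts as an additional share at the children's level, so there are 6 primary shares of £27,000. Declan takes one such share (£27,000).
The children's combined portion (£135,000) is divided into 5 shares of £27,000: Amira, Chioma, and Niko each take £27,000; Miko's £27,000 share passes to Miko's issue; Soraya's £27,000 share passes to Soraya's issue.
Miko's share (£27,000) passes entirely to Marisol.
Soraya's share (£27,000) is divided into 3 shares of £9,000: Varun, Noor, and Sibyl each take £9,000.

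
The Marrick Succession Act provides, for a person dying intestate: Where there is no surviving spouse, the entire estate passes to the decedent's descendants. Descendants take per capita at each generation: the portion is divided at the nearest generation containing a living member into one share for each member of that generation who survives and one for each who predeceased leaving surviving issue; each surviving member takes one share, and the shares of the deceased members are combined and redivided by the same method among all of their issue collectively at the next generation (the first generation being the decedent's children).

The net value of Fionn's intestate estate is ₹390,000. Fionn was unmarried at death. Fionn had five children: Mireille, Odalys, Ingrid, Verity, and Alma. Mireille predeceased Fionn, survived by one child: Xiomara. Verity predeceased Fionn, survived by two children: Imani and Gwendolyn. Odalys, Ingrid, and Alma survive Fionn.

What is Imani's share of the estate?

Imani receives ₹52,000.

The entire ₹390,000 passes to the descendants.
That amount (₹390,000) is divided at the children's generation into 5 shares of ₹78,000. Odalys, Ingrid, and Alma each take ₹78,000. The 2 shares of the deceased (Mireille and Verity) are combined into a pool of ₹156,000.
That pool (₹156,000) is divided at the grandchildren's generation equally among Xiomara, Imani, and Gwendolyn: ₹52,000 each.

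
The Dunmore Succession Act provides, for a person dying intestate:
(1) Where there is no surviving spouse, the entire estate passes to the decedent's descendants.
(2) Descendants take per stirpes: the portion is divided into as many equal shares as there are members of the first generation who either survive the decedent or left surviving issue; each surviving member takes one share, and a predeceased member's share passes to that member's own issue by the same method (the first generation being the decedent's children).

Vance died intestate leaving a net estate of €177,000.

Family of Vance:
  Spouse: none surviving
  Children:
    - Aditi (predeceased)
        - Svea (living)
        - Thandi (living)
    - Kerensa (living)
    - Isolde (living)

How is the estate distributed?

The entire €177,000 passes to the descendants.
That amount (€177,000) is divided into 3 shares of €59,000: Kerensa and Isolde each take €59,000; Aditi's €59,000 share passes to Aditi's issue.
Aditi's share (€59,000) is divided into 2 shares of €29,500: Svea and Thandi each take €29,500.

Svea: €29,500; Thandi: €29,500; Kerensa: €59,000; Isolde: €59,000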